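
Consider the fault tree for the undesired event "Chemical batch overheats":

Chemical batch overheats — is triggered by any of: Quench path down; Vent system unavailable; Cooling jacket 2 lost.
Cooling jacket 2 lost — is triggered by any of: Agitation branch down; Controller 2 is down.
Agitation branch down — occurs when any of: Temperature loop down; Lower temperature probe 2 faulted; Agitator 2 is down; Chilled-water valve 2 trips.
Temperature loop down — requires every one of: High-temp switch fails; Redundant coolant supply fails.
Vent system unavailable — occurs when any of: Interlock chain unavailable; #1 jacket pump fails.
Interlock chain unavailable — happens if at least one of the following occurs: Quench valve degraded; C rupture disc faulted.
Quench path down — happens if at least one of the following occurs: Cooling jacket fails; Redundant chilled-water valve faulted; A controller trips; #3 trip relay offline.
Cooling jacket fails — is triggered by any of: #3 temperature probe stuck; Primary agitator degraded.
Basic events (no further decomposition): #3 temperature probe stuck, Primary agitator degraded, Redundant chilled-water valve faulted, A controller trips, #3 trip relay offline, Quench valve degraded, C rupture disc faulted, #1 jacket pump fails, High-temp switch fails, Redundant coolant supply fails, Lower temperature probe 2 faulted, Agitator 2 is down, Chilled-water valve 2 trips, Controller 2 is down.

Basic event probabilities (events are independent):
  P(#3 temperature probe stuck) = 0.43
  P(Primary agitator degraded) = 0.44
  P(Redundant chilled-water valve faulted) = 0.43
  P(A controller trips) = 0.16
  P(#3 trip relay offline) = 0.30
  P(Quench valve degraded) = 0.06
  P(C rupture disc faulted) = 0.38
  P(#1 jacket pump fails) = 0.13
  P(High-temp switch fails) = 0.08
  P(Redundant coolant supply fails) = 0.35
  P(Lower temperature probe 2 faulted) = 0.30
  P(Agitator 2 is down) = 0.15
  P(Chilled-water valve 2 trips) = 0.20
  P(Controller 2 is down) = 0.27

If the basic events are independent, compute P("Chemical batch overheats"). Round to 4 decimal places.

P(Cooling jacket fails) [OR] = 1 − (1−0.43) × (1−0.44) = 0.680800
P(Quench path down) [OR] = 1 − (1−0.680800) × (1−0.43) × (1−0.16) × (1−0.30) = 0.893017
P(Interlock chain unavailable) [OR] = 1 − (1−0.06) × (1−0.38) = 0.417200
P(Vent system unavailable) [OR] = 1 − (1−0.417200) × (1−0.13) = 0.492964
P(Temperature loop down) [AND] = 0.08 × 0.35 = 0.028000
P(Agitation branch down) [OR] = 1 − (1−0.028000) × (1−0.30) × (1−0.15) × (1−0.20) = 0.537328
P(Cooling jacket 2 lost) [OR] = 1 − (1−0.537328) × (1−0.27) = 0.662249
P(Chemical batch overheats) [OR] = 1 − (1−0.893017) × (1−0.492964) × (1−0.662249) = 0.981679
Rounded to 4 decimal places: P(Chemical batch overheats) ≈ 0.9817.

0.9817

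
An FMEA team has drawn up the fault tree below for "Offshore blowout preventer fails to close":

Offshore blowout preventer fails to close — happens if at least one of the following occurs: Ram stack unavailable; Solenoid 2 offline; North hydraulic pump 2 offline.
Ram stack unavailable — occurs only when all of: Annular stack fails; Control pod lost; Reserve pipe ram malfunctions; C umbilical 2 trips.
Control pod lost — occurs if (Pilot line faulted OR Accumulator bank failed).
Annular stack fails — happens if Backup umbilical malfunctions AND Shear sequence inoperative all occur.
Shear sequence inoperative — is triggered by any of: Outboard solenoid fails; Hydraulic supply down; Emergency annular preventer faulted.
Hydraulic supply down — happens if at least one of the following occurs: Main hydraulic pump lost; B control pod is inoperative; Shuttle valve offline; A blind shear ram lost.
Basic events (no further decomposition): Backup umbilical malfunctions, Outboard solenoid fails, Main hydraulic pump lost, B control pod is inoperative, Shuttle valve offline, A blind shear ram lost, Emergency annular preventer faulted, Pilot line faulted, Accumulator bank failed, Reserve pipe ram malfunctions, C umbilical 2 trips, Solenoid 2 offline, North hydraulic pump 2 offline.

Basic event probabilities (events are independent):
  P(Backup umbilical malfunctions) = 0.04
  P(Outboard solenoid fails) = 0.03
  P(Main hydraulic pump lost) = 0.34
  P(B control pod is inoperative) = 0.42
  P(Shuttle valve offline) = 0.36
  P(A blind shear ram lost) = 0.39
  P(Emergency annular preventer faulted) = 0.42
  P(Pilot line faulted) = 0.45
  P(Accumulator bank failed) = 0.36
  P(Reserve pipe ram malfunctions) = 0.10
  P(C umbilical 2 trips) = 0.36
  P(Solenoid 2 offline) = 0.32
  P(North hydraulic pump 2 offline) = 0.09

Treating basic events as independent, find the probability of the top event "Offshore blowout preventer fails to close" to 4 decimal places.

P(Hydraulic supply down) [OR] = 1 − (1−0.34) × (1−0.42) × (1−0.36) × (1−0.39) = 0.850555
P(Shear sequence inoperative) [OR] = 1 − (1−0.03) × (1−0.850555) × (1−0.42) = 0.915922
P(Annular stack fails) [AND] = 0.04 × 0.915922 = 0.036637
P(Control pod lost) [OR] = 1 − (1−0.45) × (1−0.36) = 0.648000
P(Ram stack unavailable) [AND] = 0.036637 × 0.648000 × 0.10 × 0.36 = 0.000855
P(Offshore blowout preventer fails to close) [OR] = 1 − (1−0.000855) × (1−0.32) × (1−0.09) = 0.381729
Rounded to 4 decimal places: P(Offshore blowout preventer fails to close) ≈ 0.3817.

0.3817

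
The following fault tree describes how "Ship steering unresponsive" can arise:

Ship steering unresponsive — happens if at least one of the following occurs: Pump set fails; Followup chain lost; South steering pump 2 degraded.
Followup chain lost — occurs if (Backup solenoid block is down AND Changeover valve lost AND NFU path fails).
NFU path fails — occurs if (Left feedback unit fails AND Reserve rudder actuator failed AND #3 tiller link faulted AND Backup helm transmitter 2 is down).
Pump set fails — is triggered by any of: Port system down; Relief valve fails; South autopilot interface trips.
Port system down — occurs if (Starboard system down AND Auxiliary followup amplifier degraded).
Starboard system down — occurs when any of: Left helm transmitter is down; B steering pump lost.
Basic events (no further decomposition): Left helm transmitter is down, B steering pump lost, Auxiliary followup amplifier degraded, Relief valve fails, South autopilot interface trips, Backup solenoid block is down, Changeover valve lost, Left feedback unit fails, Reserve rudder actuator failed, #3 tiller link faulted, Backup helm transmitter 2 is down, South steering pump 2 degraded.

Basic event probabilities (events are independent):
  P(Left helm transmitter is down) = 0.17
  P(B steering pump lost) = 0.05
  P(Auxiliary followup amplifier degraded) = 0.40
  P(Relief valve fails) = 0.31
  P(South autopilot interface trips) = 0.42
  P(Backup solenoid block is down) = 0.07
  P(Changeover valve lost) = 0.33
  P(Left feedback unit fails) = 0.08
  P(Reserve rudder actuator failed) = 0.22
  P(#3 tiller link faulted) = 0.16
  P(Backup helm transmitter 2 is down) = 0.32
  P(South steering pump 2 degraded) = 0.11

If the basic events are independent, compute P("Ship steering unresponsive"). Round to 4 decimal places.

0.6740

P(Starboard system down) [OR] = 1 − (1−0.17) × (1−0.05) = 0.211500
P(Port system down) [AND] = 0.211500 × 0.40 = 0.084600
P(Pump set fails) [OR] = 1 − (1−0.084600) × (1−0.31) × (1−0.42) = 0.633657
P(NFU path fails) [AND] = 0.08 × 0.22 × 0.16 × 0.32 = 0.000901
P(Followup chain lost) [AND] = 0.07 × 0.33 × 0.000901 = 0.000021
P(Ship steering unresponsive) [OR] = 1 − (1−0.633657) × (1−0.000021) × (1−0.11) = 0.673962
Rounded to 4 decimal places: P(Ship steering unresponsive) ≈ 0.6740.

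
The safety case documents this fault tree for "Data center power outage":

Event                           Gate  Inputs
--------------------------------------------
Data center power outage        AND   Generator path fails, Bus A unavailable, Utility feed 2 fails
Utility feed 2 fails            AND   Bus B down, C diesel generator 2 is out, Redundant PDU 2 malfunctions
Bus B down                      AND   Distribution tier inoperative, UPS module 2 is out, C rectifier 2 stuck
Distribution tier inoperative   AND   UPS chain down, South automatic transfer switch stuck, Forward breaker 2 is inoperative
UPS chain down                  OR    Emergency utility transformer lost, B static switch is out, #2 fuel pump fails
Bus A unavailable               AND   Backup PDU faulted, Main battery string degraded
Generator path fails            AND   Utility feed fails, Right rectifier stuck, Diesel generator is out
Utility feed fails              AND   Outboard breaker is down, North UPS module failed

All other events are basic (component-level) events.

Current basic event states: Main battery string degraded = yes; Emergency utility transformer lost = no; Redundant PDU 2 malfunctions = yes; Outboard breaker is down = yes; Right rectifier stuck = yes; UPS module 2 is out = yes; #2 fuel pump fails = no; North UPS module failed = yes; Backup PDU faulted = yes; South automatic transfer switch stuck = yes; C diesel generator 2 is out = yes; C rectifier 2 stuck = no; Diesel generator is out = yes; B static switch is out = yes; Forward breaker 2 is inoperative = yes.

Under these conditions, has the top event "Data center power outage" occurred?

Utility feed fails [AND]: Outboard breaker is down=occurs, North UPS module failed=occurs → all inputs occur → occurs.
Generator path fails [AND]: Utility feed fails=occurs, Right rectifier stuck=occurs, Diesel generator is out=occurs → all inputs occur → occurs.
Bus A unavailable [AND]: Backup PDU faulted=occurs, Main battery string degraded=occurs → all inputs occur → occurs.
UPS chain down [OR]: Emergency utility transformer lost=not, B static switch is out=occurs, #2 fuel pump fails=not → at least one input occurs → occurs.
Distribution tier inoperative [AND]: UPS chain down=occurs, South automatic transfer switch stuck=occurs, Forward breaker 2 is inoperative=occurs → all inputs occur → occurs.
Bus B down [AND]: Distribution tier inoperative=occurs, UPS module 2 is out=occurs, C rectifier 2 stuck=not → not all inputs occur → does not occur.
Utility feed 2 fails [AND]: Bus B down=not, C diesel generator 2 is out=occurs, Redundant PDU 2 malfunctions=occurs → not all inputs occur → does not occur.
Data center power outage [AND]: Generator path fails=occurs, Bus A unavailable=occurs, Utility feed 2 fails=not → not all inputs occur → does not occur.

No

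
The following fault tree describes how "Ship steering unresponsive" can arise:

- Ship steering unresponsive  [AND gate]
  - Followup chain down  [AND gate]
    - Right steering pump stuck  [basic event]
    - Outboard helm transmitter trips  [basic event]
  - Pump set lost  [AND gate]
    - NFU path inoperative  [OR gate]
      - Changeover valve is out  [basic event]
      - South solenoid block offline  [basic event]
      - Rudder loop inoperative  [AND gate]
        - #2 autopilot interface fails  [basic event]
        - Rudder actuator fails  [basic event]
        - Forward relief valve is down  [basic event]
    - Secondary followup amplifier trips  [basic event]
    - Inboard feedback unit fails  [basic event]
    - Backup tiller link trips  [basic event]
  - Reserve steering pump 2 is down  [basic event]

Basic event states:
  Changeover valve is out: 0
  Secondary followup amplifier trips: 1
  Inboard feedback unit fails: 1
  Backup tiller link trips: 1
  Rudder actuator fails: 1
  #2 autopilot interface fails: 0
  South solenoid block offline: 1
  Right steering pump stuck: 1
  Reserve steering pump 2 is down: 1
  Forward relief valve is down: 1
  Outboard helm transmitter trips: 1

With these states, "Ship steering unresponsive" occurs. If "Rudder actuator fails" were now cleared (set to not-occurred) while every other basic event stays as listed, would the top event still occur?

Counterfactual: set "Rudder actuator fails" to not occurred.
Followup chain down [AND]: Right steering pump stuck=occurs, Outboard helm transmitter trips=occurs → all inputs occur → occurs.
Rudder loop inoperative [AND]: #2 autopilot interface fails=not, Rudder actuator fails=not, Forward relief valve is down=occurs → not all inputs occur → does not occur.
NFU path inoperative [OR]: Changeover valve is out=not, South solenoid block offline=occurs, Rudder loop inoperative=not → at least one input occurs → occurs.
Pump set lost [AND]: NFU path inoperative=occurs, Secondary followup amplifier trips=occurs, Inboard feedback unit fails=occurs, Backup tiller link trips=occurs → all inputs occur → occurs.
Ship steering unresponsive [AND]: Followup chain down=occurs, Pump set lost=occurs, Reserve steering pump 2 is down=occurs → all inputs occur → occurs.

Yes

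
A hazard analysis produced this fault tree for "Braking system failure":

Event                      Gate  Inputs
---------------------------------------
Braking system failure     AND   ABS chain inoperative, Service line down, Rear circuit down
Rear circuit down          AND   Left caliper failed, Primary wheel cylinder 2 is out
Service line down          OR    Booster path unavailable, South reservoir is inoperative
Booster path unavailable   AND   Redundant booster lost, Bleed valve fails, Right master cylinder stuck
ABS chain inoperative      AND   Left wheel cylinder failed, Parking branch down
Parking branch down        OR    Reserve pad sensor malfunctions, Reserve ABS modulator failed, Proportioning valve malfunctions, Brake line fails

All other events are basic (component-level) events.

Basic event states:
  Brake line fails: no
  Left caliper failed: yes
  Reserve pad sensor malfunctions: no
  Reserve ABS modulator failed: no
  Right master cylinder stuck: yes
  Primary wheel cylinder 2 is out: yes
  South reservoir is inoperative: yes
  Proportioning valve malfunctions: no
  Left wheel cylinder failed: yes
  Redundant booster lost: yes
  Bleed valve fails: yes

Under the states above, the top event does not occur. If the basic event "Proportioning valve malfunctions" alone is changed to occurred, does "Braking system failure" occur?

Yes

Counterfactual: set "Proportioning valve malfunctions" to occurred.
Parking branch down [OR]: Reserve pad sensor malfunctions=not, Reserve ABS modulator failed=not, Proportioning valve malfunctions=occurs, Brake line fails=not → at least one input occurs → occurs.
ABS chain inoperative [AND]: Left wheel cylinder failed=occurs, Parking branch down=occurs → all inputs occur → occurs.
Booster path unavailable [AND]: Redundant booster lost=occurs, Bleed valve fails=occurs, Right master cylinder stuck=occurs → all inputs occur → occurs.
Service line down [OR]: Booster path unavailable=occurs, South reservoir is inoperative=occurs → at least one input occurs → occurs.
Rear circuit down [AND]: Left caliper failed=occurs, Primary wheel cylinder 2 is out=occurs → all inputs occur → occurs.
Braking system failure [AND]: ABS chain inoperative=occurs, Service line down=occurs, Rear circuit down=occurs → all inputs occur → occurs.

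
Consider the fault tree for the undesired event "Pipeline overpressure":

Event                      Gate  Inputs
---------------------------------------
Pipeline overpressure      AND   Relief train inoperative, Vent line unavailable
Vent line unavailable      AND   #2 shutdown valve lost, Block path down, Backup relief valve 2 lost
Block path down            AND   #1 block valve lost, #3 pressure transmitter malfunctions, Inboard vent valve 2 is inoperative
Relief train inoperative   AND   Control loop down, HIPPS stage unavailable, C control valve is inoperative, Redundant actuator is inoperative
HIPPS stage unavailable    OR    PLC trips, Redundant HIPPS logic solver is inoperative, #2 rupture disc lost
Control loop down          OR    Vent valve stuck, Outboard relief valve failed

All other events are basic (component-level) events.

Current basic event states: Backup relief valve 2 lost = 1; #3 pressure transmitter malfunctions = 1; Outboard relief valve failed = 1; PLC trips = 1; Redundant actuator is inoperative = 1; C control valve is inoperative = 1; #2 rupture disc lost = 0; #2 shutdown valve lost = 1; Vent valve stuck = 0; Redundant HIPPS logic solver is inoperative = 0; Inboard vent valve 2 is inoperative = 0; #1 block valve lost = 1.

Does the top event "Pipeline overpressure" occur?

No

Control loop down [OR]: Vent valve stuck=not, Outboard relief valve failed=occurs → at least one input occurs → occurs.
HIPPS stage unavailable [OR]: PLC trips=occurs, Redundant HIPPS logic solver is inoperative=not, #2 rupture disc lost=not → at least one input occurs → occurs.
Relief train inoperative [AND]: Control loop down=occurs, HIPPS stage unavailable=occurs, C control valve is inoperative=occurs, Redundant actuator is inoperative=occurs → all inputs occur → occurs.
Block path down [AND]: #1 block valve lost=occurs, #3 pressure transmitter malfunctions=occurs, Inboard vent valve 2 is inoperative=not → not all inputs occur → does not occur.
Vent line unavailable [AND]: #2 shutdown valve lost=occurs, Block path down=not, Backup relief valve 2 lost=occurs → not all inputs occur → does not occur.
Pipeline overpressure [AND]: Relief train inoperative=occurs, Vent line unavailable=not → not all inputs occur → does not occur.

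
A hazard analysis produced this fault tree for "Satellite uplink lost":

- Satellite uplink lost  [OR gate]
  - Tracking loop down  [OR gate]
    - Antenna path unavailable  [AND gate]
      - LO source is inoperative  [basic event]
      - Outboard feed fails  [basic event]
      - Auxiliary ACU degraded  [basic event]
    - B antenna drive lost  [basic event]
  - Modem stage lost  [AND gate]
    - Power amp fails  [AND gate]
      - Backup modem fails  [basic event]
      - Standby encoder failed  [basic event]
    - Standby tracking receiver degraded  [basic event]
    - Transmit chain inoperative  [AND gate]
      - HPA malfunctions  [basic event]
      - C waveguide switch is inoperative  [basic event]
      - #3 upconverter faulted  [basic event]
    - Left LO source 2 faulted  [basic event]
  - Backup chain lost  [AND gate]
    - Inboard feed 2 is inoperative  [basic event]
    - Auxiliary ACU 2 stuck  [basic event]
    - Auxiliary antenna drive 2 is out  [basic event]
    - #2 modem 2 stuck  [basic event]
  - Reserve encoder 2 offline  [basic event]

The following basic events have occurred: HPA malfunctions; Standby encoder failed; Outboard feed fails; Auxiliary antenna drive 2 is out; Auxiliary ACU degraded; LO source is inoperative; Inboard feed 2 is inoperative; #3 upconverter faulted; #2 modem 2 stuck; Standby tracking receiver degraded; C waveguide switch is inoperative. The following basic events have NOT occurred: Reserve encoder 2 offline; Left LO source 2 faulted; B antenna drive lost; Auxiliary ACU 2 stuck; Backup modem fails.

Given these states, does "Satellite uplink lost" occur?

Antenna path unavailable [AND]: LO source is inoperative=occurs, Outboard feed fails=occurs, Auxiliary ACU degraded=occurs → all inputs occur → occurs.
Tracking loop down [OR]: Antenna path unavailable=occurs, B antenna drive lost=not → at least one input occurs → occurs.
Power amp fails [AND]: Backup modem fails=not, Standby encoder failed=occurs → not all inputs occur → does not occur.
Transmit chain inoperative [AND]: HPA malfunctions=occurs, C waveguide switch is inoperative=occurs, #3 upconverter faulted=occurs → all inputs occur → occurs.
Modem stage lost [AND]: Power amp fails=not, Standby tracking receiver degraded=occurs, Transmit chain inoperative=occurs, Left LO source 2 faulted=not → not all inputs occur → does not occur.
Backup chain lost [AND]: Inboard feed 2 is inoperative=occurs, Auxiliary ACU 2 stuck=not, Auxiliary antenna drive 2 is out=occurs, #2 modem 2 stuck=occurs → not all inputs occur → does not occur.
Satellite uplink lost [OR]: Tracking loop down=occurs, Modem stage lost=not, Backup chain lost=not, Reserve encoder 2 offline=not → at least one input occurs → occurs.

Yes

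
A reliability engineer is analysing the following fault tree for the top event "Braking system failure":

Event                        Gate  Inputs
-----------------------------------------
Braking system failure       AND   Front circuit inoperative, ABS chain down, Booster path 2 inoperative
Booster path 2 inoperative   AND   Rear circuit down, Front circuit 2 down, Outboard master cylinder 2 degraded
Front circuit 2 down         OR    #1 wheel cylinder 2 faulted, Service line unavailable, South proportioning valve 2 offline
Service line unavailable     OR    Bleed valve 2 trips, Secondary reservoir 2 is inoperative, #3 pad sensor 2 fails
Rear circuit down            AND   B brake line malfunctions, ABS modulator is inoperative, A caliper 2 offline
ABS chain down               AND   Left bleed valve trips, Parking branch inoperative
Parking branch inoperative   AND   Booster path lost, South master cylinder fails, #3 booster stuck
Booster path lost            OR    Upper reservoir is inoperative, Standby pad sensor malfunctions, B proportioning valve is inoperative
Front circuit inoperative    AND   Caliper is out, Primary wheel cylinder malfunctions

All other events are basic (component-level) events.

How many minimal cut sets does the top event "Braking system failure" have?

Front circuit inoperative [AND]: one cut set from each child combined → 1 × 1 = 1 cut set(s).
Booster path lost [OR]: union of children's cut sets → 3 cut set(s).
Parking branch inoperative [AND]: one cut set from each child combined → 3 × 1 × 1 = 3 cut set(s).
ABS chain down [AND]: one cut set from each child combined → 1 × 3 = 3 cut set(s).
Rear circuit down [AND]: one cut set from each child combined → 1 × 1 × 1 = 1 cut set(s).
Service line unavailable [OR]: union of children's cut sets → 3 cut set(s).
Front circuit 2 down [OR]: union of children's cut sets → 5 cut set(s).
Booster path 2 inoperative [AND]: one cut set from each child combined → 1 × 5 × 1 = 5 cut set(s).
Braking system failure [AND]: one cut set from each child combined → 1 × 3 × 5 = 15 cut set(s).

15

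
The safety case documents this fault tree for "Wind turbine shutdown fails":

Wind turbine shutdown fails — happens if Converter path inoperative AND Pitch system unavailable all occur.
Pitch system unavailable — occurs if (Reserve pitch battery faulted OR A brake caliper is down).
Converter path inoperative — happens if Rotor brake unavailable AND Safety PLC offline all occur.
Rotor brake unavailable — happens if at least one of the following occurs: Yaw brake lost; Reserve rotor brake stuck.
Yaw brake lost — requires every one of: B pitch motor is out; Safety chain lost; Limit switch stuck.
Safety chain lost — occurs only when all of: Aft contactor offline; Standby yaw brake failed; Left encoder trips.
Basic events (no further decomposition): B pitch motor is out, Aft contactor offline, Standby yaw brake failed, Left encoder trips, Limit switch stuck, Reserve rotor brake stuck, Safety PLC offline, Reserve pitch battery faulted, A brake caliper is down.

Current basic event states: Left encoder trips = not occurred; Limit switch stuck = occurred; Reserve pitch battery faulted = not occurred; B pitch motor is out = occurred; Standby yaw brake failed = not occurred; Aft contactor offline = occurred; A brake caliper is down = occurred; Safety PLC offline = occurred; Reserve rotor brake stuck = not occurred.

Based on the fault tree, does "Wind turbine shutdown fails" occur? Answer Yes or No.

Safety chain lost [AND]: Aft contactor offline=occurs, Standby yaw brake failed=not, Left encoder trips=not → not all inputs occur → does not occur.
Yaw brake lost [AND]: B pitch motor is out=occurs, Safety chain lost=not, Limit switch stuck=occurs → not all inputs occur → does not occur.
Rotor brake unavailable [OR]: Yaw brake lost=not, Reserve rotor brake stuck=not → no input occurs → does not occur.
Converter path inoperative [AND]: Rotor brake unavailable=not, Safety PLC offline=occurs → not all inputs occur → does not occur.
Pitch system unavailable [OR]: Reserve pitch battery faulted=not, A brake caliper is down=occurs → at least one input occurs → occurs.
Wind turbine shutdown fails [AND]: Converter path inoperative=not, Pitch system unavailable=occurs → not all inputs occur → does not occur.

No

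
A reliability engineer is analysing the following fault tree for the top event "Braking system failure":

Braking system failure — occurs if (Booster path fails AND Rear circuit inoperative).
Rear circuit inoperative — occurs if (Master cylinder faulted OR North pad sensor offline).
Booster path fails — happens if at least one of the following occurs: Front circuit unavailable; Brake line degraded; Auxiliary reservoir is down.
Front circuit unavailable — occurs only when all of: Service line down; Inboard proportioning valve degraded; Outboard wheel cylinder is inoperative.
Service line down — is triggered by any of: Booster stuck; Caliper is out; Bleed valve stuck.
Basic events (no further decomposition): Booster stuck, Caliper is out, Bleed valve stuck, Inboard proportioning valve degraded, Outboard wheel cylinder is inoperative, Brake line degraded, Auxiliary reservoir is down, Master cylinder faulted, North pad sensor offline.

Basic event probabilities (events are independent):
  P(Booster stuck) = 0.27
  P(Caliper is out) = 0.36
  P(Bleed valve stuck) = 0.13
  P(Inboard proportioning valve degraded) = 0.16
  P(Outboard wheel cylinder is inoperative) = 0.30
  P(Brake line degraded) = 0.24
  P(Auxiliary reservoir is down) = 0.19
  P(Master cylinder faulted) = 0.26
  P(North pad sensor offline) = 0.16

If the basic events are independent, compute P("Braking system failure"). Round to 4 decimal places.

P(Service line down) [OR] = 1 − (1−0.27) × (1−0.36) × (1−0.13) = 0.593536
P(Front circuit unavailable) [AND] = 0.593536 × 0.16 × 0.30 = 0.028490
P(Booster path fails) [OR] = 1 − (1−0.028490) × (1−0.24) × (1−0.19) = 0.401938
P(Rear circuit inoperative) [OR] = 1 − (1−0.26) × (1−0.16) = 0.378400
P(Braking system failure) [AND] = 0.401938 × 0.378400 = 0.152093
Rounded to 4 decimal places: P(Braking system failure) ≈ 0.1521.

0.1521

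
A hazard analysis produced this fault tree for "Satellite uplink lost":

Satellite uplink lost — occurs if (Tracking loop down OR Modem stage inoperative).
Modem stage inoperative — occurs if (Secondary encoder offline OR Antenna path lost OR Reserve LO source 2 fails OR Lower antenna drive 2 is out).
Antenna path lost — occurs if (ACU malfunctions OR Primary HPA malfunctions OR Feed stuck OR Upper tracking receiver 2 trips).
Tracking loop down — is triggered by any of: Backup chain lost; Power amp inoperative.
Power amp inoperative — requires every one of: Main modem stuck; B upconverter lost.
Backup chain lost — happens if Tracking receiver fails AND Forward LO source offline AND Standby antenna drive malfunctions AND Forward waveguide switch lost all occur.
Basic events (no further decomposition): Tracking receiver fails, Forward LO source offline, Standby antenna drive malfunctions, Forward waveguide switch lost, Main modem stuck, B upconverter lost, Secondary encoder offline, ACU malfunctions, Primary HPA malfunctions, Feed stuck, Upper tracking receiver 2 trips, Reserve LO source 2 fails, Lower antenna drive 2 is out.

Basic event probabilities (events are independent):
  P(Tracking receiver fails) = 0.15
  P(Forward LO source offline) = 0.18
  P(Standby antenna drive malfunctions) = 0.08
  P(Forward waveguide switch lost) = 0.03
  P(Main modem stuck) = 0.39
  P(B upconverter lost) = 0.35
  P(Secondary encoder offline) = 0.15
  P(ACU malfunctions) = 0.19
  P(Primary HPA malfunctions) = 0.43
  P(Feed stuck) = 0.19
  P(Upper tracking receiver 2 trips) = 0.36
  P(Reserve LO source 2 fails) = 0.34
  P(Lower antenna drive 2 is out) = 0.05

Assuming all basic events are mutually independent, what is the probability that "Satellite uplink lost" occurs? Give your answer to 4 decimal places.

0.8899

P(Backup chain lost) [AND] = 0.15 × 0.18 × 0.08 × 0.03 = 0.000065
P(Power amp inoperative) [AND] = 0.39 × 0.35 = 0.136500
P(Tracking loop down) [OR] = 1 − (1−0.000065) × (1−0.136500) = 0.136556
P(Antenna path lost) [OR] = 1 − (1−0.19) × (1−0.43) × (1−0.19) × (1−0.36) = 0.760655
P(Modem stage inoperative) [OR] = 1 − (1−0.15) × (1−0.760655) × (1−0.34) × (1−0.05) = 0.872441
P(Satellite uplink lost) [OR] = 1 − (1−0.136556) × (1−0.872441) = 0.889860
Rounded to 4 decimal places: P(Satellite uplink lost) ≈ 0.8899.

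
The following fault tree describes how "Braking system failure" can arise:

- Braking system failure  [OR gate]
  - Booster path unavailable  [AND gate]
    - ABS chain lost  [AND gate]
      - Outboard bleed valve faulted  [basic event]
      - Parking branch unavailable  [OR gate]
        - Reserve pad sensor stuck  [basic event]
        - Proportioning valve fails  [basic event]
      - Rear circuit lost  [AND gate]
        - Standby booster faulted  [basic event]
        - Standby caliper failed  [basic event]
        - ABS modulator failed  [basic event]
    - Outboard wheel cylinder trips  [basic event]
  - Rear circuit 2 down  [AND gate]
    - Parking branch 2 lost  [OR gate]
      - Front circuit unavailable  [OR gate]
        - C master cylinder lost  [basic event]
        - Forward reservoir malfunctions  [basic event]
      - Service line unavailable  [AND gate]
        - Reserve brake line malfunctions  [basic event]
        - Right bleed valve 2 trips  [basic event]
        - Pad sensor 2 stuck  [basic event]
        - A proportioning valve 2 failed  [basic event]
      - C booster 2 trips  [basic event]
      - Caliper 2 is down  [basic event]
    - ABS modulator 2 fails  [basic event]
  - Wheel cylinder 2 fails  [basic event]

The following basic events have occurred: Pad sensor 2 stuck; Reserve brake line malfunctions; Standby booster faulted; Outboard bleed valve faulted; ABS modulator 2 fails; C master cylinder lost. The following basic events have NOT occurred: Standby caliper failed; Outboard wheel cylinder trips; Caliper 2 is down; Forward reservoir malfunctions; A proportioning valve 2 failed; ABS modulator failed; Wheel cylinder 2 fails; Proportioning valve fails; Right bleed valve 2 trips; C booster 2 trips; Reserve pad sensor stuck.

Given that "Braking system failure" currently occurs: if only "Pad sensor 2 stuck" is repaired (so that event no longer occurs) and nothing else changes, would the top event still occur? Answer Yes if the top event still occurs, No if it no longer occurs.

Yes

Counterfactual: set "Pad sensor 2 stuck" to not occurred.
Parking branch unavailable [OR]: Reserve pad sensor stuck=not, Proportioning valve fails=not → no input occurs → does not occur.
Rear circuit lost [AND]: Standby booster faulted=occurs, Standby caliper failed=not, ABS modulator failed=not → not all inputs occur → does not occur.
ABS chain lost [AND]: Outboard bleed valve faulted=occurs, Parking branch unavailable=not, Rear circuit lost=not → not all inputs occur → does not occur.
Booster path unavailable [AND]: ABS chain lost=not, Outboard wheel cylinder trips=not → not all inputs occur → does not occur.
Front circuit unavailable [OR]: C master cylinder lost=occurs, Forward reservoir malfunctions=not → at least one input occurs → occurs.
Service line unavailable [AND]: Reserve brake line malfunctions=occurs, Right bleed valve 2 trips=not, Pad sensor 2 stuck=not, A proportioning valve 2 failed=not → not all inputs occur → does not occur.
Parking branch 2 lost [OR]: Front circuit unavailable=occurs, Service line unavailable=not, C booster 2 trips=not, Caliper 2 is down=not → at least one input occurs → occurs.
Rear circuit 2 down [AND]: Parking branch 2 lost=occurs, ABS modulator 2 fails=occurs → all inputs occur → occurs.
Braking system failure [OR]: Booster path unavailable=not, Rear circuit 2 down=occurs, Wheel cylinder 2 fails=not → at least one input occurs → occurs.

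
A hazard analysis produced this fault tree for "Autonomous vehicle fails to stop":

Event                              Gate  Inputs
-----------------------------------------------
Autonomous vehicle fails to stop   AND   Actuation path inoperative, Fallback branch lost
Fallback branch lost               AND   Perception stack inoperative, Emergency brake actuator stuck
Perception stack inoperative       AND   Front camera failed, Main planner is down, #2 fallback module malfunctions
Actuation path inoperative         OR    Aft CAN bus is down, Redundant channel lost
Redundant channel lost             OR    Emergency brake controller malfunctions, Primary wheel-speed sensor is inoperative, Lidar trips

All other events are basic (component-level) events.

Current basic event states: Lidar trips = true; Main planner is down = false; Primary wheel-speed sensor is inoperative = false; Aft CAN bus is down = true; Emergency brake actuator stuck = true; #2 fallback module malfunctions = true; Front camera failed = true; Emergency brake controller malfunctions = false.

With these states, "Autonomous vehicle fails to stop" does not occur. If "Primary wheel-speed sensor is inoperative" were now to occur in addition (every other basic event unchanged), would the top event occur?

No

Counterfactual: set "Primary wheel-speed sensor is inoperative" to occurred.
Redundant channel lost [OR]: Emergency brake controller malfunctions=not, Primary wheel-speed sensor is inoperative=occurs, Lidar trips=occurs → at least one input occurs → occurs.
Actuation path inoperative [OR]: Aft CAN bus is down=occurs, Redundant channel lost=occurs → at least one input occurs → occurs.
Perception stack inoperative [AND]: Front camera failed=occurs, Main planner is down=not, #2 fallback module malfunctions=occurs → not all inputs occur → does not occur.
Fallback branch lost [AND]: Perception stack inoperative=not, Emergency brake actuator stuck=occurs → not all inputs occur → does not occur.
Autonomous vehicle fails to stop [AND]: Actuation path inoperative=occurs, Fallback branch lost=not → not all inputs occur → does not occur.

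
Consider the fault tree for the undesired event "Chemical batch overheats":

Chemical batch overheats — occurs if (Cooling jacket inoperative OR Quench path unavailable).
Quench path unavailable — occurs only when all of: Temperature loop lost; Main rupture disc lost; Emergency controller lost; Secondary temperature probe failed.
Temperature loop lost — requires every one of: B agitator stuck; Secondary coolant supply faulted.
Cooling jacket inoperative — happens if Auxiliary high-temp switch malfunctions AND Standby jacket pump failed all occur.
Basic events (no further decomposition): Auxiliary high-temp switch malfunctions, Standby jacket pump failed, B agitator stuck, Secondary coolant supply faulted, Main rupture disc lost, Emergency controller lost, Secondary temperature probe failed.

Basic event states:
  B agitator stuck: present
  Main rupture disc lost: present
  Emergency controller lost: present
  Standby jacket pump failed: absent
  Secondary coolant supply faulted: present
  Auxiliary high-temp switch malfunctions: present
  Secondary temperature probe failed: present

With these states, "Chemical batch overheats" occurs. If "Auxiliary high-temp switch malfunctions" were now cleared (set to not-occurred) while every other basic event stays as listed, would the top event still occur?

Yes

Counterfactual: set "Auxiliary high-temp switch malfunctions" to not occurred.
Cooling jacket inoperative [AND]: Auxiliary high-temp switch malfunctions=not, Standby jacket pump failed=not → not all inputs occur → does not occur.
Temperature loop lost [AND]: B agitator stuck=occurs, Secondary coolant supply faulted=occurs → all inputs occur → occurs.
Quench path unavailable [AND]: Temperature loop lost=occurs, Main rupture disc lost=occurs, Emergency controller lost=occurs, Secondary temperature probe failed=occurs → all inputs occur → occurs.
Chemical batch overheats [OR]: Cooling jacket inoperative=not, Quench path unavailable=occurs → at least one input occurs → occurs.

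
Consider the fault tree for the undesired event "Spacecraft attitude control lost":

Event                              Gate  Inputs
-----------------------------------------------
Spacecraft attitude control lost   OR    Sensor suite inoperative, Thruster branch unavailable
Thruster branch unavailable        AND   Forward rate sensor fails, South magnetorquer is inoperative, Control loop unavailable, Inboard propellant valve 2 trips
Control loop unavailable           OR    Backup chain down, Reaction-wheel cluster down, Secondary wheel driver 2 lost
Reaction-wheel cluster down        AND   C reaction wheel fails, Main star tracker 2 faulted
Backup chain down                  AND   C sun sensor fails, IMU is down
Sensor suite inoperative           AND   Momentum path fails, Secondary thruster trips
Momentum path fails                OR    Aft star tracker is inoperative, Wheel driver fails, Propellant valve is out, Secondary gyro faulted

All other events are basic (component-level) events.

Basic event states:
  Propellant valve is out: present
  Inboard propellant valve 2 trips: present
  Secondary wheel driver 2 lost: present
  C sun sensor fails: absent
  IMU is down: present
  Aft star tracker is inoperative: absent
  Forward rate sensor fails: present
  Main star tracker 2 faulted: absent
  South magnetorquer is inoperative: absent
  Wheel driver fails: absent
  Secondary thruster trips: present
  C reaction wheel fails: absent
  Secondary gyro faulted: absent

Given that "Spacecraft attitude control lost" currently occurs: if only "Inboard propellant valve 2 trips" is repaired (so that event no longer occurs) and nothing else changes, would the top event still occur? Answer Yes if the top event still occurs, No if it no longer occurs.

Yes

Counterfactual: set "Inboard propellant valve 2 trips" to not occurred.
Momentum path fails [OR]: Aft star tracker is inoperative=not, Wheel driver fails=not, Propellant valve is out=occurs, Secondary gyro faulted=not → at least one input occurs → occurs.
Sensor suite inoperative [AND]: Momentum path fails=occurs, Secondary thruster trips=occurs → all inputs occur → occurs.
Backup chain down [AND]: C sun sensor fails=not, IMU is down=occurs → not all inputs occur → does not occur.
Reaction-wheel cluster down [AND]: C reaction wheel fails=not, Main star tracker 2 faulted=not → not all inputs occur → does not occur.
Control loop unavailable [OR]: Backup chain down=not, Reaction-wheel cluster down=not, Secondary wheel driver 2 lost=occurs → at least one input occurs → occurs.
Thruster branch unavailable [AND]: Forward rate sensor fails=occurs, South magnetorquer is inoperative=not, Control loop unavailable=occurs, Inboard propellant valve 2 trips=not → not all inputs occur → does not occur.
Spacecraft attitude control lost [OR]: Sensor suite inoperative=occurs, Thruster branch unavailable=not → at least one input occurs → occurs.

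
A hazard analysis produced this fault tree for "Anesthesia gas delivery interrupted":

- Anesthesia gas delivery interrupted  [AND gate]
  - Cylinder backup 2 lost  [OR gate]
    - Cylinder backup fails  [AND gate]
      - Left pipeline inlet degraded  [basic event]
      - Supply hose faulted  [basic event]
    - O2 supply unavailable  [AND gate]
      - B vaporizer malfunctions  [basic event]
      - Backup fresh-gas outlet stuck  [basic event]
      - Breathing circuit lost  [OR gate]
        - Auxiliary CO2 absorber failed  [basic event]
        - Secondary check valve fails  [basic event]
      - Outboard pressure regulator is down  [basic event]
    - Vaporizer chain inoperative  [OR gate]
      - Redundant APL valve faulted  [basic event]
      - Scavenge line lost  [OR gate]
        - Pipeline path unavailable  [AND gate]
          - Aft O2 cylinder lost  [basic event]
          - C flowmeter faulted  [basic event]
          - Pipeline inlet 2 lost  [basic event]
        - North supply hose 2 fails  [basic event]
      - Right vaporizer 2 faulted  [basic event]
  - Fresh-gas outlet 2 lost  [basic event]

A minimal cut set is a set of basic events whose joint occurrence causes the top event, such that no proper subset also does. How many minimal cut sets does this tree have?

Cylinder backup fails [AND]: one cut set from each child combined → 1 × 1 = 1 cut set(s).
Breathing circuit lost [OR]: union of children's cut sets → 2 cut set(s).
O2 supply unavailable [AND]: one cut set from each child combined → 1 × 1 × 2 × 1 = 2 cut set(s).
Pipeline path unavailable [AND]: one cut set from each child combined → 1 × 1 × 1 = 1 cut set(s).
Scavenge line lost [OR]: union of children's cut sets → 2 cut set(s).
Vaporizer chain inoperative [OR]: union of children's cut sets → 4 cut set(s).
Cylinder backup 2 lost [OR]: union of children's cut sets → 7 cut set(s).
Anesthesia gas delivery interrupted [AND]: one cut set from each child combined → 7 × 1 = 7 cut set(s).
Minimal cut sets: {Fresh-gas outlet 2 lost, Left pipeline inlet degraded, Supply hose faulted}; {Auxiliary CO2 absorber failed, B vaporizer malfunctions, Backup fresh-gas outlet stuck, Fresh-gas outlet 2 lost, Outboard pressure regulator is down}; {B vaporizer malfunctions, Backup fresh-gas outlet stuck, Fresh-gas outlet 2 lost, Outboard pressure regulator is down, Secondary check valve fails}; {Fresh-gas outlet 2 lost, Redundant APL valve faulted}; {Aft O2 cylinder lost, C flowmeter faulted, Fresh-gas outlet 2 lost, Pipeline inlet 2 lost}; {Fresh-gas outlet 2 lost, North supply hose 2 fails}; {Fresh-gas outlet 2 lost, Right vaporizer 2 faulted}.

7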